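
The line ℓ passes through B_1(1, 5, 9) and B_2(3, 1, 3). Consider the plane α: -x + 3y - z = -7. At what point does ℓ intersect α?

(4, -1, 0)

A direction vector for ℓ is B_2 − B_1 = (2, -4, -6).
Substitute r = (1, 5, 9) + t(2, -4, -6) into the plane: 5 + (-8)t = -7, so t = 3/2.
Intersection: (1, 5, 9) + (3/2)·(2, -4, -6) = (4, -1, 0).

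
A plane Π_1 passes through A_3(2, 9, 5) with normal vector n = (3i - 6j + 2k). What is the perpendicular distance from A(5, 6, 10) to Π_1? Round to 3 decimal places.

Π_1: n·r = n·A_3 gives 3x - 6y + 2z = -38.
n·A − d = (3)·(5) + (-6)·(6) + (2)·(10) − (-38) = 37; |n| = √49.
Distance = |37| / √49 = 37/√49 ≈ 5.286.

5.286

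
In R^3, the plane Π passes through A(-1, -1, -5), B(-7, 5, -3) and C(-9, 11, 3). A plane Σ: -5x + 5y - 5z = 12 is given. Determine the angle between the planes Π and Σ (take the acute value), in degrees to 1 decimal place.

AB = (-6, 6, 2), AC = (-8, 12, 8); a normal to Π is AB × AC = (24, 32, -24).
Using A: Π has equation 24x + 32y - 24z = 64.
cos θ = |n₁·n₂| / (|n₁||n₂|) = |160| / (√2176 · √75).
θ = arccos(0.39606) ≈ 66.7°.

66.7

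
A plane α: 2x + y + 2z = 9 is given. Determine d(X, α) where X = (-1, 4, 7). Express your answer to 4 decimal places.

n·X − d = (2)·(-1) + (1)·(4) + (2)·(7) − 9 = 7; |n| = √9.
Distance = |7| / √9 = 7/√9 ≈ 2.3333.

2.3333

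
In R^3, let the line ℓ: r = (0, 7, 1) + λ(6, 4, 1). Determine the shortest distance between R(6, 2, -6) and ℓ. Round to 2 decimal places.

Taking (0, 7, 1) on ℓ with direction v = (6, 4, 1): w = R − (0, 7, 1) = (6, -5, -7), and w × v = (23, -48, 54).
Distance = |w × v| / |v| = √5749 / √53 ≈ 10.41.

10.41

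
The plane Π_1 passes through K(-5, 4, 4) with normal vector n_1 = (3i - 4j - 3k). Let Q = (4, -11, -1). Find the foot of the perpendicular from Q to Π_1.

(-5, 1, 8)

Π_1: n_1·r = n_1·K gives 3x - 4y - 3z = -43.
Foot = Q − λn with λ = (n·Q − d)/|n|² = (59 − (-43))/34 = 3.
Foot = (4, -11, -1) − 3·(3, -4, -3) = (-5, 1, 8).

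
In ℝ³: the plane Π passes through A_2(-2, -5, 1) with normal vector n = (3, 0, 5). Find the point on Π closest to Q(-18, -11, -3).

(-12, -11, 7)

Π: n·r = n·A_2 gives 3x + 5z = -1.
Foot = Q − λn with λ = (n·Q − d)/|n|² = (-69 − (-1))/34 = -2.
Foot = (-18, -11, -3) − (-2)·(3, 0, 5) = (-12, -11, 7).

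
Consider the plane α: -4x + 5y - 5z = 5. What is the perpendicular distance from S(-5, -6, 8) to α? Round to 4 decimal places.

6.7700

n·S − d = (-4)·(-5) + (5)·(-6) + (-5)·(8) − 5 = -55; |n| = √66.
Distance = |-55| / √66 = 55/√66 ≈ 6.7700.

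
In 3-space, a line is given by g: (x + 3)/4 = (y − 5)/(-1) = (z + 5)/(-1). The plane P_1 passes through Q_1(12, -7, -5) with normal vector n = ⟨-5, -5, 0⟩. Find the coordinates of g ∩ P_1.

g has direction (4, -1, -1) through (-3, 5, -5).
P_1: n·r = n·Q_1 gives -5x - 5y = -25.
Substitute r = (-3, 5, -5) + t(4, -1, -1) into the plane: -10 + (-15)t = -25, so t = 1.
Intersection: (-3, 5, -5) + 1·(4, -1, -1) = (1, 4, -6).

(1, 4, -6)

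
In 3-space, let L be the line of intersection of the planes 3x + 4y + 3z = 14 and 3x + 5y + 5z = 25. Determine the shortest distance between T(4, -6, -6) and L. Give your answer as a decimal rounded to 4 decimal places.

Direction of L: (3, 4, 3) × (3, 5, 5) = (5, -6, 3).
A point on L: solving the two plane equations with x = 0 gives (0, -1, 6).
Taking (0, -1, 6) on L with direction v = (5, -6, 3): w = T − (0, -1, 6) = (4, -5, -12), and w × v = (-87, -72, 1).
Distance = |w × v| / |v| = √12754 / √70 ≈ 13.4981.

13.4981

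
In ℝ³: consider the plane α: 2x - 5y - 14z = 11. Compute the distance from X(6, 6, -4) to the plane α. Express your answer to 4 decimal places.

n·X − d = (2)·(6) + (-5)·(6) + (-14)·(-4) − 11 = 27; |n| = √225.
Distance = |27| / √225 = 27/√225 ≈ 1.8000.

1.8000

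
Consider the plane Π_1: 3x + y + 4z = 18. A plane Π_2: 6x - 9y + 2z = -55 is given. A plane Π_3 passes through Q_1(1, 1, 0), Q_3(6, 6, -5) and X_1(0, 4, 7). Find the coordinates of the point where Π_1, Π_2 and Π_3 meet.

(9, 11, -5)

Q_1Q_3 = (5, 5, -5), Q_1X_1 = (-1, 3, 7); a normal to Π_3 is Q_1Q_3 × Q_1X_1 = (50, -30, 20).
Using Q_1: Π_3 has equation 50x - 30y + 20z = 20.
Solving the 3×3 linear system 3x + y + 4z = 18, 6x - 9y + 2z = -55, 50x - 30y + 20z = 20 (e.g. by elimination or Cramer's rule, determinant = 700) gives (9, 11, -5).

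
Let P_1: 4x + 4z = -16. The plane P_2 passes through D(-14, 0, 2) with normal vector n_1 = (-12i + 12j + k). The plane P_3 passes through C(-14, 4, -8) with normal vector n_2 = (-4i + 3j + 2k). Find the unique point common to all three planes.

(-6, 8, 2)

P_2: n_1·r = n_1·D gives -12x + 12y + z = 170.
P_3: n_2·r = n_2·C gives -4x + 3y + 2z = 52.
Solving the 3×3 linear system 4x + 4z = -16, -12x + 12y + z = 170, -4x + 3y + 2z = 52 (e.g. by elimination or Cramer's rule, determinant = 132) gives (-6, 8, 2).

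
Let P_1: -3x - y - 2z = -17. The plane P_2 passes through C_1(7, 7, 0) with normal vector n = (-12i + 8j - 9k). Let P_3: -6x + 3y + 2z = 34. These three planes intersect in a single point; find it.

P_2: n·r = n·C_1 gives -12x + 8y - 9z = -28.
Solving the 3×3 linear system -3x - y - 2z = -17, -12x + 8y - 9z = -28, -6x + 3y + 2z = 34 (e.g. by elimination or Cramer's rule, determinant = -231) gives (-1, 4, 8).

(-1, 4, 8)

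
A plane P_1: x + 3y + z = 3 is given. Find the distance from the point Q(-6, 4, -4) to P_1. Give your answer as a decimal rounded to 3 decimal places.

0.302

n·Q − d = (1)·(-6) + (3)·(4) + (1)·(-4) − 3 = -1; |n| = √11.
Distance = |-1| / √11 = 1/√11 ≈ 0.302.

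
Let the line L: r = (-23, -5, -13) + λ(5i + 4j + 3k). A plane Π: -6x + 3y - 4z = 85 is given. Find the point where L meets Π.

Substitute r = (-23, -5, -13) + t(5, 4, 3) into the plane: 175 + (-30)t = 85, so t = 3.
Intersection: (-23, -5, -13) + 3·(5, 4, 3) = (-8, 7, -4).

(-8, 7, -4)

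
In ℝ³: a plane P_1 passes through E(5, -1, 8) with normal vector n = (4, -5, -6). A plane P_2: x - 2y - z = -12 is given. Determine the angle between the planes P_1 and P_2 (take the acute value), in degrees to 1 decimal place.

21.5

P_1: n·r = n·E gives 4x - 5y - 6z = -23.
cos θ = |n₁·n₂| / (|n₁||n₂|) = |20| / (√77 · √6).
θ = arccos(0.93048) ≈ 21.5°.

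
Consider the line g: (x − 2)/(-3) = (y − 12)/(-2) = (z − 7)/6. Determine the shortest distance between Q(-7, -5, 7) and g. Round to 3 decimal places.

17.148

g has direction (-3, -2, 6) through (2, 12, 7).
Taking (2, 12, 7) on g with direction v = (-3, -2, 6): w = Q − (2, 12, 7) = (-9, -17, 0), and w × v = (-102, 54, -33).
Distance = |w × v| / |v| = √14409 / √49 ≈ 17.148.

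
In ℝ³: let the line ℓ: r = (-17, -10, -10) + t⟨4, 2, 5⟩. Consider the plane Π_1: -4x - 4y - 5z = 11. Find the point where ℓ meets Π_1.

Substitute r = (-17, -10, -10) + t(4, 2, 5) into the plane: 158 + (-49)t = 11, so t = 3.
Intersection: (-17, -10, -10) + 3·(4, 2, 5) = (-5, -4, 5).

(-5, -4, 5)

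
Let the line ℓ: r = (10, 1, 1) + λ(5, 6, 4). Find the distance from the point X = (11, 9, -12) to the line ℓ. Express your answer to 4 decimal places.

Taking (10, 1, 1) on ℓ with direction v = (5, 6, 4): w = X − (10, 1, 1) = (1, 8, -13), and w × v = (110, -69, -34).
Distance = |w × v| / |v| = √18017 / √77 ≈ 15.2966.

15.2966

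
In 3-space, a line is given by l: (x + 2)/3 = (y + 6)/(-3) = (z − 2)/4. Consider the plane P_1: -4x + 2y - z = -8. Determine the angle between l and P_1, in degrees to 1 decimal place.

55.4

l has direction (3, -3, 4) through (-2, -6, 2).
sin θ = |n·v| / (|n||v|) = |-22| / (√21 · √34) = 0.82333.
θ ≈ 55.4°.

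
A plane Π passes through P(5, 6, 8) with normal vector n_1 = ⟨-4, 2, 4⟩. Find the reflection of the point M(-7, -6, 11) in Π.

Π: n_1·r = n_1·P gives -4x + 2y + 4z = 24.
λ = (n·M − d)/|n|² = (60 − 24)/36 = 1.
Reflection = M − 2λn = (-7, -6, 11) − 2·(-4, 2, 4) = (1, -10, 3).

(1, -10, 3)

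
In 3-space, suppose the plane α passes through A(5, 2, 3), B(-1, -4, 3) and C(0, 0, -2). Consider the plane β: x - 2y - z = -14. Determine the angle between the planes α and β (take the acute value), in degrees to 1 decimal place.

16.9

AB = (-6, -6, 0), AC = (-5, -2, -5); a normal to α is AB × AC = (30, -30, -18).
Using A: α has equation 30x - 30y - 18z = 36.
cos θ = |n₁·n₂| / (|n₁||n₂|) = |108| / (√2124 · √6).
θ = arccos(0.95669) ≈ 16.9°.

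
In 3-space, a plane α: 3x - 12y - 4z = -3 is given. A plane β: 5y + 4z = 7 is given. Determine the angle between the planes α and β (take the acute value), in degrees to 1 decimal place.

cos θ = |n₁·n₂| / (|n₁||n₂|) = |-76| / (√169 · √41).
θ = arccos(0.91302) ≈ 24.1°.

24.1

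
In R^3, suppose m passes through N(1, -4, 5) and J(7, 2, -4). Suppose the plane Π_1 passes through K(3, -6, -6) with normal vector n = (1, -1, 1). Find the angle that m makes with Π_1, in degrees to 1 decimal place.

A direction vector for m is J − N = (6, 6, -9).
Π_1: n·r = n·K gives x - y + z = 3.
sin θ = |n·v| / (|n||v|) = |-9| / (√3 · √153) = 0.42008.
θ ≈ 24.8°.

24.8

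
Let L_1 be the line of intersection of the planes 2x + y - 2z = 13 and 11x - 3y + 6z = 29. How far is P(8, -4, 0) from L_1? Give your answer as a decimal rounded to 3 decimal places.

Direction of L_1: (2, 1, -2) × (11, -3, 6) = (0, -34, -17).
A point on L_1: solving the two plane equations with y = 3 gives (4, 3, -1).
Taking (4, 3, -1) on L_1 with direction v = (0, -34, -17): w = P − (4, 3, -1) = (4, -7, 1), and w × v = (153, 68, -136).
Distance = |w × v| / |v| = √46529 / √1445 ≈ 5.675.

5.675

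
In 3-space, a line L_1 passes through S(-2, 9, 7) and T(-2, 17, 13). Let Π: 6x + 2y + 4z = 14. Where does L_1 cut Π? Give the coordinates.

(-2, 5, 4)

A direction vector for L_1 is T − S = (0, 8, 6).
Substitute r = (-2, 9, 7) + t(0, 8, 6) into the plane: 34 + 40t = 14, so t = -1/2.
Intersection: (-2, 9, 7) + (-1/2)·(0, 8, 6) = (-2, 5, 4).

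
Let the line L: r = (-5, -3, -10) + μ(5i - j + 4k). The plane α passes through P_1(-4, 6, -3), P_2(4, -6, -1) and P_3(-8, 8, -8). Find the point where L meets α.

P_1P_2 = (8, -12, 2), P_1P_3 = (-4, 2, -5); a normal to α is P_1P_2 × P_1P_3 = (56, 32, -32).
Using P_1: α has equation 56x + 32y - 32z = 64.
Substitute r = (-5, -3, -10) + t(5, -1, 4) into the plane: -56 + 120t = 64, so t = 1.
Intersection: (-5, -3, -10) + 1·(5, -1, 4) = (0, -4, -6).

(0, -4, -6)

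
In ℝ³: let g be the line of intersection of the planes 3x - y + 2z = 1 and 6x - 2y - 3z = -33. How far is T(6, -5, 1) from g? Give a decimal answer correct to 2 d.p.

Direction of g: (3, -1, 2) × (6, -2, -3) = (7, 21, 0).
A point on g: solving the two plane equations with x = -2 gives (-2, 3, 5).
Taking (-2, 3, 5) on g with direction v = (7, 21, 0): w = T − (-2, 3, 5) = (8, -8, -4), and w × v = (84, -28, 224).
Distance = |w × v| / |v| = √58016 / √490 ≈ 10.88.

10.88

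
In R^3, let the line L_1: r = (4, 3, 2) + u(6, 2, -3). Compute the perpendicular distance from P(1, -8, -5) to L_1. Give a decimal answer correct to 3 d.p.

13.101

Taking (4, 3, 2) on L_1 with direction v = (6, 2, -3): w = P − (4, 3, 2) = (-3, -11, -7), and w × v = (47, -51, 60).
Distance = |w × v| / |v| = √8410 / √49 ≈ 13.101.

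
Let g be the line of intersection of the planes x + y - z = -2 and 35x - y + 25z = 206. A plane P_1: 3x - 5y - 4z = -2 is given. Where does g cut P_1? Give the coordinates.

(3, -1, 4)

Direction of g: (1, 1, -1) × (35, -1, 25) = (24, -60, -36).
A point on g: solving the two plane equations with x = 7 gives (7, -11, -2).
Substitute r = (7, -11, -2) + t(24, -60, -36) into the plane: 84 + 516t = -2, so t = -1/6.
Intersection: (7, -11, -2) + (-1/6)·(24, -60, -36) = (3, -1, 4).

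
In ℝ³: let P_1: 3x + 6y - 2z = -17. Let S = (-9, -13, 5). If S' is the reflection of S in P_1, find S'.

λ = (n·S − d)/|n|² = (-115 − (-17))/49 = -2.
Reflection = S − 2λn = (-9, -13, 5) − (-4)·(3, 6, -2) = (3, 11, -3).

(3, 11, -3)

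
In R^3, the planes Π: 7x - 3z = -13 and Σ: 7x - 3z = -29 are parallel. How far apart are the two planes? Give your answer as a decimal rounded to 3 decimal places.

Same normal n = (7, 0, -3) with |n| = √58; distance = |-13 − (-29)| / |n| = 16/√58 ≈ 2.101.

2.101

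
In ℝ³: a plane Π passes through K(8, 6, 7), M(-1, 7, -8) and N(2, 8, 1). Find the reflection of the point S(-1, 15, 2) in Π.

KM = (-9, 1, -15), KN = (-6, 2, -6); a normal to Π is KM × KN = (24, 36, -12).
Using K: Π has equation 24x + 36y - 12z = 324.
λ = (n·S − d)/|n|² = (492 − 324)/2016 = 1/12.
Reflection = S − 2λn = (-1, 15, 2) − (1/6)·(24, 36, -12) = (-5, 9, 4).

(-5, 9, 4)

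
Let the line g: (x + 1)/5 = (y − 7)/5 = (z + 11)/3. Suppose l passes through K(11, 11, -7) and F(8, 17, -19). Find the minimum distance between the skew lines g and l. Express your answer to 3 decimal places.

5.334

g has direction (5, 5, 3) through (-1, 7, -11).
A direction vector for l is F − K = (-3, 6, -12).
Common perpendicular direction n = (5, 5, 3) × (-3, 6, -12) = (-78, 51, 45).
With w = (11, 11, -7) − (-1, 7, -11) = (12, 4, 4), w · n = -552.
Distance = |w · n| / |n| = |-552| / √10710 ≈ 5.334.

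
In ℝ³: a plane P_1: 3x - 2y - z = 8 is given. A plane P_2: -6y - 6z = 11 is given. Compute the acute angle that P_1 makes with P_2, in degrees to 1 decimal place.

cos θ = |n₁·n₂| / (|n₁||n₂|) = |18| / (√14 · √72).
θ = arccos(0.56695) ≈ 55.5°.

55.5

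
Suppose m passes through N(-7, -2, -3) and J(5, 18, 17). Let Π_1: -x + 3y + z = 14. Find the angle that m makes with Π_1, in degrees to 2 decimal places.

A direction vector for m is J − N = (12, 20, 20).
sin θ = |n·v| / (|n||v|) = |68| / (√11 · √944) = 0.66731.
θ ≈ 41.86°.

41.86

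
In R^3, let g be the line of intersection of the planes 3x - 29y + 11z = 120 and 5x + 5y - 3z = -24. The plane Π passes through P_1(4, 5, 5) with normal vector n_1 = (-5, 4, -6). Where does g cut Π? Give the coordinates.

Direction of g: (3, -29, 11) × (5, 5, -3) = (32, 64, 160).
A point on g: solving the two plane equations with x = 2 gives (2, 1, 13).
Π: n_1·r = n_1·P_1 gives -5x + 4y - 6z = -30.
Substitute r = (2, 1, 13) + t(32, 64, 160) into the plane: -84 + (-864)t = -30, so t = -1/16.
Intersection: (2, 1, 13) + (-1/16)·(32, 64, 160) = (0, -3, 3).

(0, -3, 3)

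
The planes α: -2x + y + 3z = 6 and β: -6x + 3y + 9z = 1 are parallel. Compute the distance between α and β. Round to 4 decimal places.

1.5145

Rescale β by 1/3: -2x + y + 3z = 1/3. Then distance = |6 − (1/3)| / √14 ≈ 1.5145.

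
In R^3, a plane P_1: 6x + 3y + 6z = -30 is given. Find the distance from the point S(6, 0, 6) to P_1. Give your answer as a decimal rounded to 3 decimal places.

n·S − d = (6)·(6) + (3)·(0) + (6)·(6) − (-30) = 102; |n| = √81.
Distance = |102| / √81 = 102/√81 ≈ 11.333.

11.333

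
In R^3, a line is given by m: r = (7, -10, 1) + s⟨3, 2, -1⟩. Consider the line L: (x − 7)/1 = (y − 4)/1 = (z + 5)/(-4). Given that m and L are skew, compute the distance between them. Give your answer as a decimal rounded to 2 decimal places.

L has direction (1, 1, -4) through (7, 4, -5).
Common perpendicular direction n = (3, 2, -1) × (1, 1, -4) = (-7, 11, 1).
With w = (7, 4, -5) − (7, -10, 1) = (0, 14, -6), w · n = 148.
Distance = |w · n| / |n| = |148| / √171 ≈ 11.32.

11.32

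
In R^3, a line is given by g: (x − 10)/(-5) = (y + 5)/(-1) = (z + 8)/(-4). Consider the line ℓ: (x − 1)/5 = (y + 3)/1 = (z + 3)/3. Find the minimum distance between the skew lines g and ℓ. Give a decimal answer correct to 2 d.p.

3.73

g has direction (-5, -1, -4) through (10, -5, -8).
ℓ has direction (5, 1, 3) through (1, -3, -3).
Common perpendicular direction n = (-5, -1, -4) × (5, 1, 3) = (1, -5, 0).
With w = (1, -3, -3) − (10, -5, -8) = (-9, 2, 5), w · n = -19.
Distance = |w · n| / |n| = |-19| / √26 ≈ 3.73.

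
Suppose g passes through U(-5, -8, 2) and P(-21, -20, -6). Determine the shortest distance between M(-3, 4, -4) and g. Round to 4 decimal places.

12.1938

A direction vector for g is P − U = (-16, -12, -8).
Taking (-5, -8, 2) on g with direction v = (-16, -12, -8): w = M − (-5, -8, 2) = (2, 12, -6), and w × v = (-168, 112, 168).
Distance = |w × v| / |v| = √68992 / √464 ≈ 12.1938.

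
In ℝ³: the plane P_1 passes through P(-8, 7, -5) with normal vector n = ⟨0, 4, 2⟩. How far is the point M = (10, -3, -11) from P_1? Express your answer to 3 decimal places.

11.628

P_1: n·r = n·P gives 4y + 2z = 18.
n·M − d = (0)·(10) + (4)·(-3) + (2)·(-11) − 18 = -52; |n| = √20.
Distance = |-52| / √20 = 52/√20 ≈ 11.628.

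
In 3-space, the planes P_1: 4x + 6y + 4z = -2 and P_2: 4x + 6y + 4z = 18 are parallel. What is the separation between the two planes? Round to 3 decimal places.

2.425

Same normal n = (4, 6, 4) with |n| = √68; distance = |-2 − 18| / |n| = 20/√68 ≈ 2.425.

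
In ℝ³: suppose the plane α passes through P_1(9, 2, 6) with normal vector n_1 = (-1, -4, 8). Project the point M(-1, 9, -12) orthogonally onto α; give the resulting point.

α: n_1·r = n_1·P_1 gives -x - 4y + 8z = 31.
Foot = M − λn with λ = (n·M − d)/|n|² = (-131 − 31)/81 = -2.
Foot = (-1, 9, -12) − (-2)·(-1, -4, 8) = (-3, 1, 4).

(-3, 1, 4)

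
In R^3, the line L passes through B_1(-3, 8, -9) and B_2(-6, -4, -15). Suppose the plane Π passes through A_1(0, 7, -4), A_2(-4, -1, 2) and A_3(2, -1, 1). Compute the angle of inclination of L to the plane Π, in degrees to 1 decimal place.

60.4

A direction vector for L is B_2 − B_1 = (-3, -12, -6).
A_1A_2 = (-4, -8, 6), A_1A_3 = (2, -8, 5); a normal to Π is A_1A_2 × A_1A_3 = (8, 32, 48).
Using A_1: Π has equation 8x + 32y + 48z = 32.
sin θ = |n·v| / (|n||v|) = |-696| / (√3392 · √189) = 0.86926.
θ ≈ 60.4°.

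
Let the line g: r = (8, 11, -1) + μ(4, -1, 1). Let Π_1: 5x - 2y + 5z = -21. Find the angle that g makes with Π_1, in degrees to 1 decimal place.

sin θ = |n·v| / (|n||v|) = |27| / (√54 · √18) = 0.86603.
θ ≈ 60.0°.

60.0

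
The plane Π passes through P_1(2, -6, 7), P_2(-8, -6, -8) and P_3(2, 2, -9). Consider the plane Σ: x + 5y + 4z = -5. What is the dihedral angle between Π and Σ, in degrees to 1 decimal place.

44.2

P_1P_2 = (-10, 0, -15), P_1P_3 = (0, 8, -16); a normal to Π is P_1P_2 × P_1P_3 = (120, -160, -80).
Using P_1: Π has equation 120x - 160y - 80z = 640.
cos θ = |n₁·n₂| / (|n₁||n₂|) = |-1000| / (√46400 · √42).
θ = arccos(0.71634) ≈ 44.2°.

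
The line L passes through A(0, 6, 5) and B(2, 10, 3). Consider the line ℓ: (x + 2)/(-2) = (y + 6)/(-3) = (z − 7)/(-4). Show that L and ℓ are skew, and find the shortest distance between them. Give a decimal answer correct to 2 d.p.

3.82

A direction vector for L is B − A = (2, 4, -2).
ℓ has direction (-2, -3, -4) through (-2, -6, 7).
Common perpendicular direction n = (2, 4, -2) × (-2, -3, -4) = (-22, 12, 2).
With w = (-2, -6, 7) − (0, 6, 5) = (-2, -12, 2), w · n = -96.
Since n ≠ 0 the lines are not parallel, and w · n = -96 ≠ 0 so they do not intersect; hence they are skew.
Distance = |w · n| / |n| = |-96| / √632 ≈ 3.82.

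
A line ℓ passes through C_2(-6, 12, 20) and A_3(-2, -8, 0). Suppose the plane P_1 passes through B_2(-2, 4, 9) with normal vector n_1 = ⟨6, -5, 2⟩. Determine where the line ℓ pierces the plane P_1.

A direction vector for ℓ is A_3 − C_2 = (4, -20, -20).
P_1: n_1·r = n_1·B_2 gives 6x - 5y + 2z = -14.
Substitute r = (-6, 12, 20) + t(4, -20, -20) into the plane: -56 + 84t = -14, so t = 1/2.
Intersection: (-6, 12, 20) + (1/2)·(4, -20, -20) = (-4, 2, 10).

(-4, 2, 10)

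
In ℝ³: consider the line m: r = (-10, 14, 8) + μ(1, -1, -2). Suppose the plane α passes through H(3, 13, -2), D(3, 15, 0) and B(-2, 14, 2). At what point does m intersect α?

(-7, 11, 2)

HD = (0, 2, 2), HB = (-5, 1, 4); a normal to α is HD × HB = (6, -10, 10).
Using H: α has equation 6x - 10y + 10z = -132.
Substitute r = (-10, 14, 8) + t(1, -1, -2) into the plane: -120 + (-4)t = -132, so t = 3.
Intersection: (-10, 14, 8) + 3·(1, -1, -2) = (-7, 11, 2).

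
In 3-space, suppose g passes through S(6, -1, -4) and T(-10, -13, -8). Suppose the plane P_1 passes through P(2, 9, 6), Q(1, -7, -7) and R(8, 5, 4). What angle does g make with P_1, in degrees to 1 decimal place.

A direction vector for g is T − S = (-16, -12, -4).
PQ = (-1, -16, -13), PR = (6, -4, -2); a normal to P_1 is PQ × PR = (-20, -80, 100).
Using P: P_1 has equation -20x - 80y + 100z = -160.
sin θ = |n·v| / (|n||v|) = |880| / (√16800 · √416) = 0.33288.
θ ≈ 19.4°.

19.4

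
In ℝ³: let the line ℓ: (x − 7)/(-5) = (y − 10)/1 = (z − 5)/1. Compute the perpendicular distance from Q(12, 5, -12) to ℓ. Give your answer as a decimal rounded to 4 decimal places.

ℓ has direction (-5, 1, 1) through (7, 10, 5).
Taking (7, 10, 5) on ℓ with direction v = (-5, 1, 1): w = Q − (7, 10, 5) = (5, -5, -17), and w × v = (12, 80, -20).
Distance = |w × v| / |v| = √6944 / √27 ≈ 16.0370.

16.0370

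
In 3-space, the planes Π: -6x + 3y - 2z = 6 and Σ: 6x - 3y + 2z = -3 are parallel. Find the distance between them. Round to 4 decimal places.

Rescale Σ by 1/(-1): -6x + 3y - 2z = 3. Then distance = |6 − 3| / √49 ≈ 0.4286.

0.4286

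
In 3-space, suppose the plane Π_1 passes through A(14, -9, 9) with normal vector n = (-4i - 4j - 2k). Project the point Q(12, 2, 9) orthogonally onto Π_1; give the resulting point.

Π_1: n·r = n·A gives -4x - 4y - 2z = -38.
Foot = Q − λn with λ = (n·Q − d)/|n|² = (-74 − (-38))/36 = -1.
Foot = (12, 2, 9) − (-1)·(-4, -4, -2) = (8, -2, 7).

(8, -2, 7)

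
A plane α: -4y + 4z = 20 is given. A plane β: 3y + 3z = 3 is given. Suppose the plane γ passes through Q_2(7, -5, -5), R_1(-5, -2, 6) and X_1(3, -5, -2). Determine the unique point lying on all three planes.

Q_2R_1 = (-12, 3, 11), Q_2X_1 = (-4, 0, 3); a normal to γ is Q_2R_1 × Q_2X_1 = (9, -8, 12).
Using Q_2: γ has equation 9x - 8y + 12z = 43.
Solving the 3×3 linear system -4y + 4z = 20, 3y + 3z = 3, 9x - 8y + 12z = 43 (e.g. by elimination or Cramer's rule, determinant = -216) gives (-1, -2, 3).

(-1, -2, 3)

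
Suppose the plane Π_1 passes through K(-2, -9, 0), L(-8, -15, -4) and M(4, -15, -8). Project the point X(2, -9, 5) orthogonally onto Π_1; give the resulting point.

KL = (-6, -6, -4), KM = (6, -6, -8); a normal to Π_1 is KL × KM = (24, -72, 72).
Using K: Π_1 has equation 24x - 72y + 72z = 600.
Foot = X − λn with λ = (n·X − d)/|n|² = (1056 − 600)/10944 = 1/24.
Foot = (2, -9, 5) − (1/24)·(24, -72, 72) = (1, -6, 2).

(1, -6, 2)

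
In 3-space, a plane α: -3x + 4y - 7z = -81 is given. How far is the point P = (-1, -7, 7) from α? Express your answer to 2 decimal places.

n·P − d = (-3)·(-1) + (4)·(-7) + (-7)·(7) − (-81) = 7; |n| = √74.
Distance = |7| / √74 = 7/√74 ≈ 0.81.

0.81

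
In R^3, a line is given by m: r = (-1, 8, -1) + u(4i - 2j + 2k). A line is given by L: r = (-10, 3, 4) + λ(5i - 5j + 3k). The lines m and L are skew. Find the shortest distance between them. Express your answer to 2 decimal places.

6.94

Common perpendicular direction n = (4, -2, 2) × (5, -5, 3) = (4, -2, -10).
With w = (-10, 3, 4) − (-1, 8, -1) = (-9, -5, 5), w · n = -76.
Distance = |w · n| / |n| = |-76| / √120 ≈ 6.94.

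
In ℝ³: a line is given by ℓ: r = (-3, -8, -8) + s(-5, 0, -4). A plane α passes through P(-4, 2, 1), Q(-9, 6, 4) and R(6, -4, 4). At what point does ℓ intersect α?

PQ = (-5, 4, 3), PR = (10, -6, 3); a normal to α is PQ × PR = (30, 45, -10).
Using P: α has equation 30x + 45y - 10z = -40.
Substitute r = (-3, -8, -8) + t(-5, 0, -4) into the plane: -370 + (-110)t = -40, so t = -3.
Intersection: (-3, -8, -8) + (-3)·(-5, 0, -4) = (12, -8, 4).

(12, -8, 4)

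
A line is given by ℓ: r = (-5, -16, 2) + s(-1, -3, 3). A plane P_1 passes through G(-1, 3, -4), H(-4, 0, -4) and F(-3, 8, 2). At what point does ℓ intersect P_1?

GH = (-3, -3, 0), GF = (-2, 5, 6); a normal to P_1 is GH × GF = (-18, 18, -21).
Using G: P_1 has equation -18x + 18y - 21z = 156.
Substitute r = (-5, -16, 2) + t(-1, -3, 3) into the plane: -240 + (-99)t = 156, so t = -4.
Intersection: (-5, -16, 2) + (-4)·(-1, -3, 3) = (-1, -4, -10).

(-1, -4, -10)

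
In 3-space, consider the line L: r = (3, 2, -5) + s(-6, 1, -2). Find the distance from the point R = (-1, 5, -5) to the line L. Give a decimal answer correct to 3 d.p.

2.687

Taking (3, 2, -5) on L with direction v = (-6, 1, -2): w = R − (3, 2, -5) = (-4, 3, 0), and w × v = (-6, -8, 14).
Distance = |w × v| / |v| = √296 / √41 ≈ 2.687.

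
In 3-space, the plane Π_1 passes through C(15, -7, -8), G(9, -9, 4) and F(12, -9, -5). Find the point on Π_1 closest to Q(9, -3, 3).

(12, -6, 4)

CG = (-6, -2, 12), CF = (-3, -2, 3); a normal to Π_1 is CG × CF = (18, -18, 6).
Using C: Π_1 has equation 18x - 18y + 6z = 348.
Foot = Q − λn with λ = (n·Q − d)/|n|² = (234 − 348)/684 = -1/6.
Foot = (9, -3, 3) − (-1/6)·(18, -18, 6) = (12, -6, 4).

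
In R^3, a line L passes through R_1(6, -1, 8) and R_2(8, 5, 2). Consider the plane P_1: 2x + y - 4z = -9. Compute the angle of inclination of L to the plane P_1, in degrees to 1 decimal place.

58.3

A direction vector for L is R_2 − R_1 = (2, 6, -6).
sin θ = |n·v| / (|n||v|) = |34| / (√21 · √76) = 0.85106.
θ ≈ 58.3°.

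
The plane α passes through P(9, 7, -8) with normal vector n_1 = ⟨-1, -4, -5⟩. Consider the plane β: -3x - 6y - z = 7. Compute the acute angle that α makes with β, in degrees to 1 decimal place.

43.3

α: n_1·r = n_1·P gives -x - 4y - 5z = 3.
cos θ = |n₁·n₂| / (|n₁||n₂|) = |32| / (√42 · √46).
θ = arccos(0.72803) ≈ 43.3°.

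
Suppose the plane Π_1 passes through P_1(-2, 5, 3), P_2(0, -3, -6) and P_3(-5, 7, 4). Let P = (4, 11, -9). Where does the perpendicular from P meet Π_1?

P_1P_2 = (2, -8, -9), P_1P_3 = (-3, 2, 1); a normal to Π_1 is P_1P_2 × P_1P_3 = (10, 25, -20).
Using P_1: Π_1 has equation 10x + 25y - 20z = 45.
Foot = P − λn with λ = (n·P − d)/|n|² = (495 − 45)/1125 = 2/5.
Foot = (4, 11, -9) − (2/5)·(10, 25, -20) = (0, 1, -1).

(0, 1, -1)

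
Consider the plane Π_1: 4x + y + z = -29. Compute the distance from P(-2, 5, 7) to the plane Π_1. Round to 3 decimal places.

n·P − d = (4)·(-2) + (1)·(5) + (1)·(7) − (-29) = 33; |n| = √18.
Distance = |33| / √18 = 33/√18 ≈ 7.778.

7.778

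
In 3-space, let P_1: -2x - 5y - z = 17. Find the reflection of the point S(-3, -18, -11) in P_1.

λ = (n·S − d)/|n|² = (107 − 17)/30 = 3.
Reflection = S − 2λn = (-3, -18, -11) − 6·(-2, -5, -1) = (9, 12, -5).

(9, 12, -5)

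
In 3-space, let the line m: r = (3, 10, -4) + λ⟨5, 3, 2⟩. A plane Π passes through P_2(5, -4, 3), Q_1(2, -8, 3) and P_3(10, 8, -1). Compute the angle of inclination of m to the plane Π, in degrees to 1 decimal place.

P_2Q_1 = (-3, -4, 0), P_2P_3 = (5, 12, -4); a normal to Π is P_2Q_1 × P_2P_3 = (16, -12, -16).
Using P_2: Π has equation 16x - 12y - 16z = 80.
sin θ = |n·v| / (|n||v|) = |12| / (√656 · √38) = 0.07600.
θ ≈ 4.4°.

4.4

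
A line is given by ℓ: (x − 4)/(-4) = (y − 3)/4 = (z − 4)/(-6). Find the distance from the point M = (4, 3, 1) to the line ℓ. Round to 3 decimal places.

ℓ has direction (-4, 4, -6) through (4, 3, 4).
Taking (4, 3, 4) on ℓ with direction v = (-4, 4, -6): w = M − (4, 3, 4) = (0, 0, -3), and w × v = (12, 12, 0).
Distance = |w × v| / |v| = √288 / √68 ≈ 2.058.

2.058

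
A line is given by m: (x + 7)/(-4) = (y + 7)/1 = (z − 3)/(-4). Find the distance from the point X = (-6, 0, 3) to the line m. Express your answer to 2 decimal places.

m has direction (-4, 1, -4) through (-7, -7, 3).
Taking (-7, -7, 3) on m with direction v = (-4, 1, -4): w = X − (-7, -7, 3) = (1, 7, 0), and w × v = (-28, 4, 29).
Distance = |w × v| / |v| = √1641 / √33 ≈ 7.05.

7.05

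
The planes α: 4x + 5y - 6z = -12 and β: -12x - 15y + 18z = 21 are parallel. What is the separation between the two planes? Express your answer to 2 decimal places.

Rescale β by 1/(-3): 4x + 5y - 6z = -7. Then distance = |-12 − (-7)| / √77 ≈ 0.57.

0.57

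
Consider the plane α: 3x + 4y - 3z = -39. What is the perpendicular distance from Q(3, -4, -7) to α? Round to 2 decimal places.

9.09

n·Q − d = (3)·(3) + (4)·(-4) + (-3)·(-7) − (-39) = 53; |n| = √34.
Distance = |53| / √34 = 53/√34 ≈ 9.09.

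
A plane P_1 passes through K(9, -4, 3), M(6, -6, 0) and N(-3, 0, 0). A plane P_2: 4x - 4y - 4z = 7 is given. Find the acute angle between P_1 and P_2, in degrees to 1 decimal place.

KM = (-3, -2, -3), KN = (-12, 4, -3); a normal to P_1 is KM × KN = (18, 27, -36).
Using K: P_1 has equation 18x + 27y - 36z = -54.
cos θ = |n₁·n₂| / (|n₁||n₂|) = |108| / (√2349 · √48).
θ = arccos(0.32163) ≈ 71.2°.

71.2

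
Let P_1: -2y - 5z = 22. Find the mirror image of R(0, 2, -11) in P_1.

λ = (n·R − d)/|n|² = (51 − 22)/29 = 1.
Reflection = R − 2λn = (0, 2, -11) − 2·(0, -2, -5) = (0, 6, -1).

(0, 6, -1)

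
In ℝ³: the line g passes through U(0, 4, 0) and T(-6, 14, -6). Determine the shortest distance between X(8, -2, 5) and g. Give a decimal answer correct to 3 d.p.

3.779

A direction vector for g is T − U = (-6, 10, -6).
Taking (0, 4, 0) on g with direction v = (-6, 10, -6): w = X − (0, 4, 0) = (8, -6, 5), and w × v = (-14, 18, 44).
Distance = |w × v| / |v| = √2456 / √172 ≈ 3.779.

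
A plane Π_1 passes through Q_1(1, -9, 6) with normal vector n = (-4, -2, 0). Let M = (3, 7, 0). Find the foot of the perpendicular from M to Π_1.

Π_1: n·r = n·Q_1 gives -4x - 2y = 14.
Foot = M − λn with λ = (n·M − d)/|n|² = (-26 − 14)/20 = -2.
Foot = (3, 7, 0) − (-2)·(-4, -2, 0) = (-5, 3, 0).

(-5, 3, 0)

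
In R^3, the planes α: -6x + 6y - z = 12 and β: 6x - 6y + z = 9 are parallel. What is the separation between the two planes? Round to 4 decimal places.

Rescale β by 1/(-1): -6x + 6y - z = -9. Then distance = |12 − (-9)| / √73 ≈ 2.4579.

2.4579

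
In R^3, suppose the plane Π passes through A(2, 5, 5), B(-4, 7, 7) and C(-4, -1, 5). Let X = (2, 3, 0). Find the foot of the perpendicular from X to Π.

AB = (-6, 2, 2), AC = (-6, -6, 0); a normal to Π is AB × AC = (12, -12, 48).
Using A: Π has equation 12x - 12y + 48z = 204.
Foot = X − λn with λ = (n·X − d)/|n|² = (-12 − 204)/2592 = -1/12.
Foot = (2, 3, 0) − (-1/12)·(12, -12, 48) = (3, 2, 4).

(3, 2, 4)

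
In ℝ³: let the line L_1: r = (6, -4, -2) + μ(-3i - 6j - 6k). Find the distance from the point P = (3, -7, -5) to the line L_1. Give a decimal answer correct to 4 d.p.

Taking (6, -4, -2) on L_1 with direction v = (-3, -6, -6): w = P − (6, -4, -2) = (-3, -3, -3), and w × v = (0, -9, 9).
Distance = |w × v| / |v| = √162 / √81 ≈ 1.4142.

1.4142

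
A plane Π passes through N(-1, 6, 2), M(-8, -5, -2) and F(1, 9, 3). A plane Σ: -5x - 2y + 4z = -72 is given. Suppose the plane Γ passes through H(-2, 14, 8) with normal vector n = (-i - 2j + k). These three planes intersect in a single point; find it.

NM = (-7, -11, -4), NF = (2, 3, 1); a normal to Π is NM × NF = (1, -1, 1).
Using N: Π has equation x - y + z = -5.
Γ: n·r = n·H gives -x - 2y + z = -18.
Solving the 3×3 linear system x - y + z = -5, -5x - 2y + 4z = -72, -x - 2y + z = -18 (e.g. by elimination or Cramer's rule, determinant = 13) gives (6, 1, -10).

(6, 1, -10)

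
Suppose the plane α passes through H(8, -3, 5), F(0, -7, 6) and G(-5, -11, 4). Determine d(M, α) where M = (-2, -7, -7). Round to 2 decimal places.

HF = (-8, -4, 1), HG = (-13, -8, -1); a normal to α is HF × HG = (12, -21, 12).
Using H: α has equation 12x - 21y + 12z = 219.
n·M − d = (12)·(-2) + (-21)·(-7) + (12)·(-7) − 219 = -180; |n| = √729.
Distance = |-180| / √729 = 180/√729 ≈ 6.67.

6.67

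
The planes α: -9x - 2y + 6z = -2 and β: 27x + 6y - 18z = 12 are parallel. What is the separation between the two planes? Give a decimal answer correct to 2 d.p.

Rescale β by 1/(-3): -9x - 2y + 6z = -4. Then distance = |-2 − (-4)| / √121 ≈ 0.18.

0.18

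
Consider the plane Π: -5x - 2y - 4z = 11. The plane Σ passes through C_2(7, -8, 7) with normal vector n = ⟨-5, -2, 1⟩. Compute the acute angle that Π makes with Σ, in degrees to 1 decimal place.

Σ: n·r = n·C_2 gives -5x - 2y + z = -12.
cos θ = |n₁·n₂| / (|n₁||n₂|) = |25| / (√45 · √30).
θ = arccos(0.68041) ≈ 47.1°.

47.1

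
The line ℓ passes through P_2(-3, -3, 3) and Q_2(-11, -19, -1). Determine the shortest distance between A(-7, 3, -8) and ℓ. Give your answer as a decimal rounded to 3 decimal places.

13.108

A direction vector for ℓ is Q_2 − P_2 = (-8, -16, -4).
Taking (-3, -3, 3) on ℓ with direction v = (-8, -16, -4): w = A − (-3, -3, 3) = (-4, 6, -11), and w × v = (-200, 72, 112).
Distance = |w × v| / |v| = √57728 / √336 ≈ 13.108.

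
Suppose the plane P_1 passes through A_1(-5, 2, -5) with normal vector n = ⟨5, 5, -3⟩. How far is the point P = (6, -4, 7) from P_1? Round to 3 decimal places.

P_1: n·r = n·A_1 gives 5x + 5y - 3z = 0.
n·P − d = (5)·(6) + (5)·(-4) + (-3)·(7) − 0 = -11; |n| = √59.
Distance = |-11| / √59 = 11/√59 ≈ 1.432.

1.432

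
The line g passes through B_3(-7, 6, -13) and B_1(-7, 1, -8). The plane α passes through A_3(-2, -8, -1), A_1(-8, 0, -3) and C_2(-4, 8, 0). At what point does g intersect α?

(-7, -4, -3)

A direction vector for g is B_1 − B_3 = (0, -5, 5).
A_3A_1 = (-6, 8, -2), A_3C_2 = (-2, 16, 1); a normal to α is A_3A_1 × A_3C_2 = (40, 10, -80).
Using A_3: α has equation 40x + 10y - 80z = -80.
Substitute r = (-7, 6, -13) + t(0, -5, 5) into the plane: 820 + (-450)t = -80, so t = 2.
Intersection: (-7, 6, -13) + 2·(0, -5, 5) = (-7, -4, -3).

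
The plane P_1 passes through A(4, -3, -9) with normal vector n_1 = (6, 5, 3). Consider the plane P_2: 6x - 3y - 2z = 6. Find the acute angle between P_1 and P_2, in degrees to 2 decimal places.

75.16

P_1: n_1·r = n_1·A gives 6x + 5y + 3z = -18.
cos θ = |n₁·n₂| / (|n₁||n₂|) = |15| / (√70 · √49).
θ = arccos(0.25612) ≈ 75.16°.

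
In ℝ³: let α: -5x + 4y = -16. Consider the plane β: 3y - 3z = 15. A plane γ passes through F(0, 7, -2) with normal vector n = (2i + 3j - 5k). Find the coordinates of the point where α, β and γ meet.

(4, 1, -4)

γ: n·r = n·F gives 2x + 3y - 5z = 31.
Solving the 3×3 linear system -5x + 4y = -16, 3y - 3z = 15, 2x + 3y - 5z = 31 (e.g. by elimination or Cramer's rule, determinant = 6) gives (4, 1, -4).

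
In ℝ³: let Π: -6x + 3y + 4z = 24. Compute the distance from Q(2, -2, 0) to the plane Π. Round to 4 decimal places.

n·Q − d = (-6)·(2) + (3)·(-2) + (4)·(0) − 24 = -42; |n| = √61.
Distance = |-42| / √61 = 42/√61 ≈ 5.3775.

5.3775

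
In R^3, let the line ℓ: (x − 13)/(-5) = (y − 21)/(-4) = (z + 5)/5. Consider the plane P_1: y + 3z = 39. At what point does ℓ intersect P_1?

(-2, 9, 10)

ℓ has direction (-5, -4, 5) through (13, 21, -5).
Substitute r = (13, 21, -5) + t(-5, -4, 5) into the plane: 6 + 11t = 39, so t = 3.
Intersection: (13, 21, -5) + 3·(-5, -4, 5) = (-2, 9, 10).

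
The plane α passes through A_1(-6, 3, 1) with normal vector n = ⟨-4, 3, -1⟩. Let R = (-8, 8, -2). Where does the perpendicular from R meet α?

α: n·r = n·A_1 gives -4x + 3y - z = 32.
Foot = R − λn with λ = (n·R − d)/|n|² = (58 − 32)/26 = 1.
Foot = (-8, 8, -2) − 1·(-4, 3, -1) = (-4, 5, -1).

(-4, 5, -1)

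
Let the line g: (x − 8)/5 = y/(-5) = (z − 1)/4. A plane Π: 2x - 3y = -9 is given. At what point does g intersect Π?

(3, 5, -3)

g has direction (5, -5, 4) through (8, 0, 1).
Substitute r = (8, 0, 1) + t(5, -5, 4) into the plane: 16 + 25t = -9, so t = -1.
Intersection: (8, 0, 1) + (-1)·(5, -5, 4) = (3, 5, -3).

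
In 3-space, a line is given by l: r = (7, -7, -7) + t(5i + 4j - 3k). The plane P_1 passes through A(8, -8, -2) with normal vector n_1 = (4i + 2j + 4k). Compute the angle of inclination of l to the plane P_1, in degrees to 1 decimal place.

P_1: n_1·r = n_1·A gives 4x + 2y + 4z = 8.
sin θ = |n·v| / (|n||v|) = |16| / (√36 · √50) = 0.37712.
θ ≈ 22.2°.

22.2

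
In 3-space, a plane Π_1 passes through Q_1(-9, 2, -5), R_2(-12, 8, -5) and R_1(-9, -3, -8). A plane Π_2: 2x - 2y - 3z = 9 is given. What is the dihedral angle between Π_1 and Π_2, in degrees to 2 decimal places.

52.50

Q_1R_2 = (-3, 6, 0), Q_1R_1 = (0, -5, -3); a normal to Π_1 is Q_1R_2 × Q_1R_1 = (-18, -9, 15).
Using Q_1: Π_1 has equation -18x - 9y + 15z = 69.
cos θ = |n₁·n₂| / (|n₁||n₂|) = |-63| / (√630 · √17).
θ = arccos(0.60876) ≈ 52.50°.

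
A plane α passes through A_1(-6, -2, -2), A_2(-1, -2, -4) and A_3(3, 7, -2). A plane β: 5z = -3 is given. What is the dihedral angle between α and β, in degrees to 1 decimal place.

29.5

A_1A_2 = (5, 0, -2), A_1A_3 = (9, 9, 0); a normal to α is A_1A_2 × A_1A_3 = (18, -18, 45).
Using A_1: α has equation 18x - 18y + 45z = -162.
cos θ = |n₁·n₂| / (|n₁||n₂|) = |225| / (√2673 · √25).
θ = arccos(0.87039) ≈ 29.5°.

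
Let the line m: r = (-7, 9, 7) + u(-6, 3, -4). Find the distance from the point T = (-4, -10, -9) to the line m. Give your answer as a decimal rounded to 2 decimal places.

24.98

Taking (-7, 9, 7) on m with direction v = (-6, 3, -4): w = T − (-7, 9, 7) = (3, -19, -16), and w × v = (124, 108, -105).
Distance = |w × v| / |v| = √38065 / √61 ≈ 24.98.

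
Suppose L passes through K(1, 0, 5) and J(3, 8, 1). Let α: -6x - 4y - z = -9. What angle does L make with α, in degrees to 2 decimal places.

36.83

A direction vector for L is J − K = (2, 8, -4).
sin θ = |n·v| / (|n||v|) = |-40| / (√53 · √84) = 0.59949.
θ ≈ 36.83°.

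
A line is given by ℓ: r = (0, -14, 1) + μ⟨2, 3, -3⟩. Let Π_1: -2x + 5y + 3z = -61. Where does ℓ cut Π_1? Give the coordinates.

Substitute r = (0, -14, 1) + t(2, 3, -3) into the plane: -67 + 2t = -61, so t = 3.
Intersection: (0, -14, 1) + 3·(2, 3, -3) = (6, -5, -8).

(6, -5, -8)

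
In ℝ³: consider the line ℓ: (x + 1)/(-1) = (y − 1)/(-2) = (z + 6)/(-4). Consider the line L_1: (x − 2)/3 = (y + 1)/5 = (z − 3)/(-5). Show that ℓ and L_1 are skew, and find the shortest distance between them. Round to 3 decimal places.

3.855

ℓ has direction (-1, -2, -4) through (-1, 1, -6).
L_1 has direction (3, 5, -5) through (2, -1, 3).
Common perpendicular direction n = (-1, -2, -4) × (3, 5, -5) = (30, -17, 1).
With w = (2, -1, 3) − (-1, 1, -6) = (3, -2, 9), w · n = 133.
Since n ≠ 0 the lines are not parallel, and w · n = 133 ≠ 0 so they do not intersect; hence they are skew.
Distance = |w · n| / |n| = |133| / √1190 ≈ 3.855.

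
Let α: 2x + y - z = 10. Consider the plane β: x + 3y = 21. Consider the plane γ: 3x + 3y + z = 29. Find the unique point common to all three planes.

(3, 6, 2)

Solving the 3×3 linear system 2x + y - z = 10, x + 3y = 21, 3x + 3y + z = 29 (e.g. by elimination or Cramer's rule, determinant = 11) gives (3, 6, 2).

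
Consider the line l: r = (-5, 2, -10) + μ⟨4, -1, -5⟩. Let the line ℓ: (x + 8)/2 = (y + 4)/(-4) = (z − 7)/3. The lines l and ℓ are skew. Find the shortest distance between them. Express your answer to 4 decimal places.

1.0641

ℓ has direction (2, -4, 3) through (-8, -4, 7).
Common perpendicular direction n = (4, -1, -5) × (2, -4, 3) = (-23, -22, -14).
With w = (-8, -4, 7) − (-5, 2, -10) = (-3, -6, 17), w · n = -37.
Distance = |w · n| / |n| = |-37| / √1209 ≈ 1.0641.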